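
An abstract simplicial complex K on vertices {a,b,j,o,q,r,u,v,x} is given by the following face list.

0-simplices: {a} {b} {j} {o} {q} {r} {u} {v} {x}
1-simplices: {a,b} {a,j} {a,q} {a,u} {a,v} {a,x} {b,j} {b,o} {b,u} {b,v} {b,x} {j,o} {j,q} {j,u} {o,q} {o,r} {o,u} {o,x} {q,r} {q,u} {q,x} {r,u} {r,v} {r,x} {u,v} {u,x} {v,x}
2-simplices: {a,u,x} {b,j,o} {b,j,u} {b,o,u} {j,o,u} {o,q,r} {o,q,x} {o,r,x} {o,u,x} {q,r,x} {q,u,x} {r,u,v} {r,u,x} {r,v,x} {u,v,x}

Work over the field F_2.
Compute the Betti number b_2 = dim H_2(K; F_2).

b_2=3

n_0=9 n_1=27 n_2=15  [Z2]
∂1: piv[ab,aj,aq,au,av,ax,bo,or] rk=8  ker:bj,bu,bv,bx,jo,jq,ju,oq,ou,ox,qr,qu,qx,ru,rv,rx,uv,ux,vx
∂2: piv[aux,bjo,bju,bou,oqr,oqx,orx,oux,qux,ruv,rux,rvx] rk=12  ker:jou,qrx,uvx
b_2=(15−12)−0=3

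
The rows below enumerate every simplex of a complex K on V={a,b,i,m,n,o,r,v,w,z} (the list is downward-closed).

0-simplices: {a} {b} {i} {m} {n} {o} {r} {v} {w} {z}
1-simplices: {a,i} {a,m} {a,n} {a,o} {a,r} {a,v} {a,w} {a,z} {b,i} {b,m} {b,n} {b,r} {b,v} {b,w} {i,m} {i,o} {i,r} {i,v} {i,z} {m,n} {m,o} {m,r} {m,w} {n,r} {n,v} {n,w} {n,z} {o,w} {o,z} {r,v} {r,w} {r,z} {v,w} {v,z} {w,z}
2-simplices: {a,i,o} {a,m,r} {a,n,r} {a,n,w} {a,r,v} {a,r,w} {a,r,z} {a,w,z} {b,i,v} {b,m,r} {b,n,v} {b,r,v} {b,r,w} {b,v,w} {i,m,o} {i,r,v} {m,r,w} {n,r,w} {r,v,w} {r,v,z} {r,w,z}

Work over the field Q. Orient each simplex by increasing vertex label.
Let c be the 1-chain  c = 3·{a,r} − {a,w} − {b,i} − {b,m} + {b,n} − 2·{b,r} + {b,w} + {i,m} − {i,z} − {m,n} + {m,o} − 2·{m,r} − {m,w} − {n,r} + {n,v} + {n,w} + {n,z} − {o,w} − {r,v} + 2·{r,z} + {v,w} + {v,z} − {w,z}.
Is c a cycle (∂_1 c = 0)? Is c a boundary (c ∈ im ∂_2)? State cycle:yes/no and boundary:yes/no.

n_0=10 n_1=35 n_2=21  [Q]
∂1: piv[ai,am,an,ao,ar,av,aw,az,bi] rk=9  ker:bm,bn,br,bv,bw,im,io,ir,iv,iz,mn,mo,mr,mw,nr,nv,nw,nz,ow,oz,rv,rw,rz,vw,vz,wz
∂2: piv[aio,amr,anr,anw,arv,arw,arz,awz,biv,bmr,bnv,brv,brw,bvw,imo,irv,mrw,rvz] rk=18  ker:nrw,rvw,rwz
∂1c = −2·{a} + 2·{b} − {i} + 3·{m} − 2·{n} + 2·{o} − 3·{r} − 2·{v} + {w} + 2·{z}

cycle:no boundary:no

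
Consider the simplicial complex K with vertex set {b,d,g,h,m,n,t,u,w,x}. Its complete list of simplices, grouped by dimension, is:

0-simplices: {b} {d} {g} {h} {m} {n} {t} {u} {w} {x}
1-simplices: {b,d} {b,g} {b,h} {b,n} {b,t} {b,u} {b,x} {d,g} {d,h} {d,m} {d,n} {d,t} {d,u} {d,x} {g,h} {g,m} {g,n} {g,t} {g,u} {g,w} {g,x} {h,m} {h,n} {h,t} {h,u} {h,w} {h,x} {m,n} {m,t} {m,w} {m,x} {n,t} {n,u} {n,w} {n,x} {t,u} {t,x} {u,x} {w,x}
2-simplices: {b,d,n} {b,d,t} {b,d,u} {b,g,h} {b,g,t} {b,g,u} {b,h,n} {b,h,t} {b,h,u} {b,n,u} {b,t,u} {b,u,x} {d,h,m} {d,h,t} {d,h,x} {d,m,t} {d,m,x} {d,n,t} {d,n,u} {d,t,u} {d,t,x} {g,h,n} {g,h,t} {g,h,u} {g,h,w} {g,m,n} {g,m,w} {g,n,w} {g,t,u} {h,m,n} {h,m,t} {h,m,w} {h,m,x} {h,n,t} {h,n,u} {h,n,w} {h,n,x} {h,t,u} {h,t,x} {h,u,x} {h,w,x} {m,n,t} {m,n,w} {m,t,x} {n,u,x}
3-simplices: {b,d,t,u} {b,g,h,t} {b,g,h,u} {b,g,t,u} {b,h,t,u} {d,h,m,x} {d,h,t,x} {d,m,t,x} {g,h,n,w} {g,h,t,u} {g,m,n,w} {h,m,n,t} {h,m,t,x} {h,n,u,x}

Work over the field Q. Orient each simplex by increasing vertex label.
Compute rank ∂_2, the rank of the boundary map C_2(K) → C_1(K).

rank∂_2=28

n_0=10 n_1=39 n_2=45 n_3=14  [Q]
∂1: piv[bd,bg,bh,bn,bt,bu,bx,dm,gw] rk=9  ker:dg,dh,dn,dt,du,dx,gh,gm,gn,gt,gu,gx,hm,hn,ht,hu,hw,hx,mn,mt,mw,mx,nt,nu,nw,nx,tu,tx,ux,wx
∂2: piv[bdn,bdt,bdu,bgh,bgt,bgu,bhn,bht,bhu,bnu,btu,bux,dhm,dht,dhx,dmt,dmx,dnt,dtx,ghn,ghw,gmn,gmw,gnw,hmn,hnx,hux,hwx] rk=28  ker:dnu,dtu,ght,ghu,gtu,hmt,hmw,hmx,hnt,hnu,hnw,htu,htx,mnt,mnw,mtx,nux
∂3: piv[bdtu,bght,bghu,bgtu,bhtu,dhmx,dhtx,dmtx,ghnw,gmnw,hmnt,hmtx,hnux] rk=13  ker:ghtu
rk∂_2=28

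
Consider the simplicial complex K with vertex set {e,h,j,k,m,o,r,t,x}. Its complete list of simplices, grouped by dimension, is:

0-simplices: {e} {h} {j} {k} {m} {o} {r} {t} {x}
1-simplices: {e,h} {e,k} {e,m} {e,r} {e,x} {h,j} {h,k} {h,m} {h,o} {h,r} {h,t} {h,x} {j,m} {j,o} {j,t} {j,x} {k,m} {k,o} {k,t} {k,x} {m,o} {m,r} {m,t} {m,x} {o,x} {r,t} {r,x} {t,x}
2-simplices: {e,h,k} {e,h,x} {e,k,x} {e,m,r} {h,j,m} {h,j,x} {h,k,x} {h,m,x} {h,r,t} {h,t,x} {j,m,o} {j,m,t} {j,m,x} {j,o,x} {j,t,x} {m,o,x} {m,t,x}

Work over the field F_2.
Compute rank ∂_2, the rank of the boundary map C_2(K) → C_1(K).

rank∂_2=13

n_0=9 n_1=28 n_2=17  [Z2]
∂1: piv[eh,ek,em,er,ex,hj,ho,ht] rk=8  ker:hk,hm,hr,hx,jm,jo,jt,jx,km,ko,kt,kx,mo,mr,mt,mx,ox,rt,rx,tx
∂2: piv[ehk,ehx,ekx,emr,hjm,hjx,hmx,hrt,htx,jmo,jmt,jox,jtx] rk=13  ker:hkx,jmx,mox,mtx
rk∂_2=13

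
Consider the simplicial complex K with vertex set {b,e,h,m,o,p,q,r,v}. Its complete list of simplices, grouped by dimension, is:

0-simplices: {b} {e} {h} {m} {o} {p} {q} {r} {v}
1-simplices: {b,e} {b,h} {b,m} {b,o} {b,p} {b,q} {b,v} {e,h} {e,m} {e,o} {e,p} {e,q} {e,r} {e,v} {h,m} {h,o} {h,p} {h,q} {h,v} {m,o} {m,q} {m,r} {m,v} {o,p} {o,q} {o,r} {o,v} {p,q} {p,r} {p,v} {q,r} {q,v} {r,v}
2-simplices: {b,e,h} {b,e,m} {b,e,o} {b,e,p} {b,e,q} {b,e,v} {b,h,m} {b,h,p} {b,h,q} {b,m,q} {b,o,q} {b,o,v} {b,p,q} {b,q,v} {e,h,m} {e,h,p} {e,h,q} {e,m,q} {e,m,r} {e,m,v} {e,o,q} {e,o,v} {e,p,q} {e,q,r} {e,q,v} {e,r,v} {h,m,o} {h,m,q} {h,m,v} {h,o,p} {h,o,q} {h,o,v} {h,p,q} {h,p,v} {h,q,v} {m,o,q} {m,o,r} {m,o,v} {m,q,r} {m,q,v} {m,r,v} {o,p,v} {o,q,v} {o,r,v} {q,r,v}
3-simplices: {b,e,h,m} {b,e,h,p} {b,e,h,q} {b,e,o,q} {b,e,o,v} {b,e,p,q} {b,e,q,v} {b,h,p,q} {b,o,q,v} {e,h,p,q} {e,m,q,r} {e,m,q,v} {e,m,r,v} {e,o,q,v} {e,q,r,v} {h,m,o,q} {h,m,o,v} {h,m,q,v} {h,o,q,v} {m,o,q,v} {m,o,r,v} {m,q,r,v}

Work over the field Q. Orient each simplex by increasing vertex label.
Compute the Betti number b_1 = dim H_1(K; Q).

b_1=1

n_0=9 n_1=33 n_2=45 n_3=22  [Q]
∂1: piv[be,bh,bm,bo,bp,bq,bv,er] rk=8  ker:eh,em,eo,ep,eq,ev,hm,ho,hp,hq,hv,mo,mq,mr,mv,op,oq,or,ov,pq,pr,pv,qr,qv,rv
∂2: piv[beh,bem,beo,bep,beq,bev,bhm,bhp,bhq,bmq,boq,bov,bpq,bqv,emr,emv,eqr,erv,hmo,hmv,hop,hoq,hpv,mor] rk=24  ker:ehm,ehp,ehq,emq,eoq,eov,epq,eqv,hmq,hov,hpq,hqv,moq,mov,mqr,mqv,mrv,opv,oqv,orv,qrv
∂3: piv[behm,behp,behq,beoq,beov,bepq,beqv,bhpq,boqv,emqr,emqv,emrv,eqrv,hmoq,hmov,hmqv,hoqv,morv] rk=18  ker:ehpq,eoqv,moqv,mqrv
b_1=(33−8)−24=1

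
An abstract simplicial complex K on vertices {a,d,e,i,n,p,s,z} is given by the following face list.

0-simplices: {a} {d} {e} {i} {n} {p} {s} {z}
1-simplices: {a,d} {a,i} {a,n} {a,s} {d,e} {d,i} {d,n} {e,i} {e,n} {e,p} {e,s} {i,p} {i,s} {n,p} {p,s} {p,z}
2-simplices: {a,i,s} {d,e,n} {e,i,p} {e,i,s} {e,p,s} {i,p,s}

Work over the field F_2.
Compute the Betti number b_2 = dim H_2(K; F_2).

b_2=1

n_0=8 n_1=16 n_2=6  [Z2]
∂1: piv[ad,ai,an,as,de,ep,pz] rk=7  ker:di,dn,ei,en,es,ip,is,np,ps
∂2: piv[ais,den,eip,eis,eps] rk=5  ker:ips
b_2=(6−5)−0=1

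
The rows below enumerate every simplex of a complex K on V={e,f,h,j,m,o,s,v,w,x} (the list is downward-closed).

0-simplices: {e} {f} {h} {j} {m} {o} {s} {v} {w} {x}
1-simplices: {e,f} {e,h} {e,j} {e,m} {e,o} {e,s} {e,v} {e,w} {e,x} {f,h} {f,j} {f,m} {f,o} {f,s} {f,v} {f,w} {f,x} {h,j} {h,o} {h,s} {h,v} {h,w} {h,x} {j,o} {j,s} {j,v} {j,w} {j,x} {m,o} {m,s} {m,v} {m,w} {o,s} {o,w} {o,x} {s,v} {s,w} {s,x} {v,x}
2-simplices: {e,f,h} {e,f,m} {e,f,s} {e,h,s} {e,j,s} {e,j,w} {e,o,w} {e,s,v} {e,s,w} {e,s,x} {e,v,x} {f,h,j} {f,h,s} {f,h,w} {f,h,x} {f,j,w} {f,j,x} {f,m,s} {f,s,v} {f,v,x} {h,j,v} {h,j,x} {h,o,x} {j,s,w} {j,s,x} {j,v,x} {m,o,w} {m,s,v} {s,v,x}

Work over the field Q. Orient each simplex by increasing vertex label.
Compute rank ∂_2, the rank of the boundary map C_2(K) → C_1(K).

n_0=10 n_1=39 n_2=29  [Q]
∂1: piv[ef,eh,ej,em,eo,es,ev,ew,ex] rk=9  ker:fh,fj,fm,fo,fs,fv,fw,fx,hj,ho,hs,hv,hw,hx,jo,js,jv,jw,jx,mo,ms,mv,mw,os,ow,ox,sv,sw,sx,vx
∂2: piv[efh,efm,efs,ehs,ejs,ejw,eow,esv,esw,esx,evx,fhj,fhw,fhx,fjw,fjx,fms,fsv,fvx,hjv,hox,jsx,jvx,mow,msv] rk=25  ker:fhs,hjx,jsw,svx
rk∂_2=25

rank∂_2=25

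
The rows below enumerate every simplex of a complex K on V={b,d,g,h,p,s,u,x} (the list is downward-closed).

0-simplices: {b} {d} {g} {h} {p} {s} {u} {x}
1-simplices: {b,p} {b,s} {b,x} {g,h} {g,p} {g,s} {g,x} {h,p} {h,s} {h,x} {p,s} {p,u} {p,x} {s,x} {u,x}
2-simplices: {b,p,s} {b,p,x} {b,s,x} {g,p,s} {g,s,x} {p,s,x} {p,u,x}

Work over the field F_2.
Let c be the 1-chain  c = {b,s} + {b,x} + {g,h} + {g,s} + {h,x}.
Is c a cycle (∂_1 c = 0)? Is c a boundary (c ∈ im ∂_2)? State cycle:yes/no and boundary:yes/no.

n_0=8 n_1=15 n_2=7  [Z2]
∂1: piv[bp,bs,bx,gh,gp,pu] rk=6  ker:gs,gx,hp,hs,hx,ps,px,sx,ux
∂2: piv[bps,bpx,bsx,gps,gsx,pux] rk=6  ker:psx
∂1c = 0
c vs im∂2: residual ≠ 0 ⇒ not boundary

cycle:yes boundary:no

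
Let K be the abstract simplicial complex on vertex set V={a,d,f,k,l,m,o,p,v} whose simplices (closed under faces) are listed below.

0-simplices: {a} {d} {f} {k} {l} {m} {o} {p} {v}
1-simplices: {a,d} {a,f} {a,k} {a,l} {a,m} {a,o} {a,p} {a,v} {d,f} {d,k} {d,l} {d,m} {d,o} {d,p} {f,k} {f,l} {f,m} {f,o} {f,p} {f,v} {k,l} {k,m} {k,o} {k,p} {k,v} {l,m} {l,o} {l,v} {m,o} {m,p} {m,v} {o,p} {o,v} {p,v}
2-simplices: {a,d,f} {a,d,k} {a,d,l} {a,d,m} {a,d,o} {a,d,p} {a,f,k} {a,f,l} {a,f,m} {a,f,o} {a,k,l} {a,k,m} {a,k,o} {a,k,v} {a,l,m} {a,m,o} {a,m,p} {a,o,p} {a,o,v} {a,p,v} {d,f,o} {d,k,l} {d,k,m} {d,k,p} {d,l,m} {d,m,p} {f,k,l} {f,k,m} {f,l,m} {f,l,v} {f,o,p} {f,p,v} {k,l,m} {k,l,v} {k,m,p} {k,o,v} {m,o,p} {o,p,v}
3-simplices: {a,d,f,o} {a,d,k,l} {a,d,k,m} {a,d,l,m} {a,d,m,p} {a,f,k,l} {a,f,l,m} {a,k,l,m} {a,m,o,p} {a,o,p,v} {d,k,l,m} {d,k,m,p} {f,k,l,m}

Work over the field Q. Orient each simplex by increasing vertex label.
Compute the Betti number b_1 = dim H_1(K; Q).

b_1=2

n_0=9 n_1=34 n_2=38 n_3=13  [Q]
∂1: piv[ad,af,ak,al,am,ao,ap,av] rk=8  ker:df,dk,dl,dm,do,dp,fk,fl,fm,fo,fp,fv,kl,km,ko,kp,kv,lm,lo,lv,mo,mp,mv,op,ov,pv
∂2: piv[adf,adk,adl,adm,ado,adp,afk,afl,afm,afo,akl,akm,ako,akv,alm,amo,amp,aop,aov,apv,dkp,flv,fop,fpv] rk=24  ker:dfo,dkl,dkm,dlm,dmp,fkl,fkm,flm,klm,klv,kmp,kov,mop,opv
∂3: piv[adfo,adkl,adkm,adlm,admp,afkl,aflm,aklm,amop,aopv,dkmp,fklm] rk=12  ker:dklm
b_1=(34−8)−24=2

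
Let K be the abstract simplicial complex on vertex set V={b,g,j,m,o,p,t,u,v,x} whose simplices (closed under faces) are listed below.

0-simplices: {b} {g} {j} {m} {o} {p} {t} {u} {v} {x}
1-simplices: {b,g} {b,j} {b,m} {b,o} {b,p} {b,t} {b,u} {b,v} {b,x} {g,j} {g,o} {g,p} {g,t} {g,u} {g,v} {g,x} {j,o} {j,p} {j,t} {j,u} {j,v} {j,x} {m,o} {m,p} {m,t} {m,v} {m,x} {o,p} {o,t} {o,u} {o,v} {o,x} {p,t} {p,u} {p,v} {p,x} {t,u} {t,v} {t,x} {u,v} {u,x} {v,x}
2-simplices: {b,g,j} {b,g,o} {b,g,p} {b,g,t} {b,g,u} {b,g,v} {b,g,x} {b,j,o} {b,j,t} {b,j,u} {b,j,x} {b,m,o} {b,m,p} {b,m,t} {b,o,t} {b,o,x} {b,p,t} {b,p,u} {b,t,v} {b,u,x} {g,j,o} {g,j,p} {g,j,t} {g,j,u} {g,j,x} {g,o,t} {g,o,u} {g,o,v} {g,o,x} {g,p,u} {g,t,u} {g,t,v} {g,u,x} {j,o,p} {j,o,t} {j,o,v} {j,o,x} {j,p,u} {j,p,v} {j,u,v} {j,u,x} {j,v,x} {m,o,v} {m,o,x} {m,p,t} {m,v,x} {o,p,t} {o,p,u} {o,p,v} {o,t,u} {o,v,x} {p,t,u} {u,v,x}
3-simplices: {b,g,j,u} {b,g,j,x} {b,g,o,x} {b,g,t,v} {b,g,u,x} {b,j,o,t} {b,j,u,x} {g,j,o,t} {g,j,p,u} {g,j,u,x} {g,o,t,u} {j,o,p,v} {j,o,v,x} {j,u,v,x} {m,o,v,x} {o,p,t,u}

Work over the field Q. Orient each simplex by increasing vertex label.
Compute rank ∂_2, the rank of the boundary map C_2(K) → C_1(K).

n_0=10 n_1=42 n_2=53 n_3=16  [Q]
∂1: piv[bg,bj,bm,bo,bp,bt,bu,bv,bx] rk=9  ker:gj,go,gp,gt,gu,gv,gx,jo,jp,jt,ju,jv,jx,mo,mp,mt,mv,mx,op,ot,ou,ov,ox,pt,pu,pv,px,tu,tv,tx,uv,ux,vx
∂2: piv[bgj,bgo,bgp,bgt,bgu,bgv,bgx,bjo,bjt,bju,bjx,bmo,bmp,bmt,bot,box,bpt,bpu,btv,bux,gjp,gou,gov,gtu,jop,jov,jpv,juv,jvx,mov,mox] rk=31  ker:gjo,gjt,gju,gjx,got,gox,gpu,gtv,gux,jot,jox,jpu,jux,mpt,mvx,opt,opu,opv,otu,ovx,ptu,uvx
∂3: piv[bgju,bgjx,bgox,bgtv,bgux,bjot,bjux,gjot,gjpu,gotu,jopv,jovx,juvx,movx,optu] rk=15  ker:gjux
rk∂_2=31

rank∂_2=31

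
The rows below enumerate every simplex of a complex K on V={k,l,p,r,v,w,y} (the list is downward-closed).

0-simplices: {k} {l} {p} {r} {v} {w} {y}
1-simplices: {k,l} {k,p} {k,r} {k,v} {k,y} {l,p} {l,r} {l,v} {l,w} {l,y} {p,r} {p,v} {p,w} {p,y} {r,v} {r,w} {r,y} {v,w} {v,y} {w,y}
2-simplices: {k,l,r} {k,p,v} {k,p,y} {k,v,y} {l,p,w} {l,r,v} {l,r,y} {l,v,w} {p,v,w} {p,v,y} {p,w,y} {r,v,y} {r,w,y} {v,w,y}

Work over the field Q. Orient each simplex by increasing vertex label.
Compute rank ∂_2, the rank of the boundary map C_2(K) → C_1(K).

n_0=7 n_1=20 n_2=14  [Q]
∂1: piv[kl,kp,kr,kv,ky,lw] rk=6  ker:lp,lr,lv,ly,pr,pv,pw,py,rv,rw,ry,vw,vy,wy
∂2: piv[klr,kpv,kpy,kvy,lpw,lrv,lry,lvw,pvw,pwy,rvy,rwy] rk=12  ker:pvy,vwy
rk∂_2=12

rank∂_2=12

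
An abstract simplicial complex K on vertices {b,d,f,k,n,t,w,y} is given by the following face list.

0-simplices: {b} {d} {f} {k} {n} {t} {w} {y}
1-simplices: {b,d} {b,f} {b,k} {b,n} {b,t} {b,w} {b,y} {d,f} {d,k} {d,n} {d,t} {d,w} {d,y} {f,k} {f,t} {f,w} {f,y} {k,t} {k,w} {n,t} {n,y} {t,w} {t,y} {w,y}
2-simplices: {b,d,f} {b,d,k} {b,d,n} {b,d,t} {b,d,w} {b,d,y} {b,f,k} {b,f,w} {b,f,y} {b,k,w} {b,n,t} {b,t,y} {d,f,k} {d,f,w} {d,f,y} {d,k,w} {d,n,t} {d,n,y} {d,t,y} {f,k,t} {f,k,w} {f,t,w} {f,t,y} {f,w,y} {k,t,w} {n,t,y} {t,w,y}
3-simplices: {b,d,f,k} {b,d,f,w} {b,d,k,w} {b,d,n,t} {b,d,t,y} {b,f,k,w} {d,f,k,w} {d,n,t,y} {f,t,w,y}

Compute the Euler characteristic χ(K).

n_0=8 n_1=24 n_2=27 n_3=9
χ=+8−24+27−9=2

χ(K)=2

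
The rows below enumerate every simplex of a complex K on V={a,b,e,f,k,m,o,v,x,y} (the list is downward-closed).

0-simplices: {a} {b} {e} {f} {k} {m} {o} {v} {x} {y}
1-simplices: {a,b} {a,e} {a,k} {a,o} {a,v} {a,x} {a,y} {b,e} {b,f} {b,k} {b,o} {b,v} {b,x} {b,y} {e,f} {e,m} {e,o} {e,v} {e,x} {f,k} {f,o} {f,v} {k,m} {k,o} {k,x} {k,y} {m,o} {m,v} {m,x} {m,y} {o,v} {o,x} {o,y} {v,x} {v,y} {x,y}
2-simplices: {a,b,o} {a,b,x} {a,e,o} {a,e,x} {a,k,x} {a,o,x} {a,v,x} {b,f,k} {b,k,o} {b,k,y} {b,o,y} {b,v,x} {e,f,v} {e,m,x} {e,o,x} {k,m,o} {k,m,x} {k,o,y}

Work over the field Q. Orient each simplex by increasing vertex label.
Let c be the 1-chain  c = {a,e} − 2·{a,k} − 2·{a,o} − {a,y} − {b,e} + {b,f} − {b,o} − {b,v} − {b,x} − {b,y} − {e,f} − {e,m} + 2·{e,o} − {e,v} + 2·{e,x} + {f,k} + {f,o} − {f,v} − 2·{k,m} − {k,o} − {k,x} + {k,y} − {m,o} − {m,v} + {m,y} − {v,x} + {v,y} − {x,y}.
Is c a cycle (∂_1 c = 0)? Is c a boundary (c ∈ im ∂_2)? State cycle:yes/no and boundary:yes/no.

cycle:no boundary:no

n_0=10 n_1=36 n_2=18  [Q]
∂1: piv[ab,ae,ak,ao,av,ax,ay,bf,em] rk=9  ker:be,bk,bo,bv,bx,by,ef,eo,ev,ex,fk,fo,fv,km,ko,kx,ky,mo,mv,mx,my,ov,ox,oy,vx,vy,xy
∂2: piv[abo,abx,aeo,aex,akx,aox,avx,bfk,bko,bky,boy,bvx,efv,emx,kmo,kmx] rk=16  ker:eox,koy
∂1c = 4·{a} + 4·{b} − {e} − {f} + 2·{k} − 2·{m} − 2·{o} − 4·{v}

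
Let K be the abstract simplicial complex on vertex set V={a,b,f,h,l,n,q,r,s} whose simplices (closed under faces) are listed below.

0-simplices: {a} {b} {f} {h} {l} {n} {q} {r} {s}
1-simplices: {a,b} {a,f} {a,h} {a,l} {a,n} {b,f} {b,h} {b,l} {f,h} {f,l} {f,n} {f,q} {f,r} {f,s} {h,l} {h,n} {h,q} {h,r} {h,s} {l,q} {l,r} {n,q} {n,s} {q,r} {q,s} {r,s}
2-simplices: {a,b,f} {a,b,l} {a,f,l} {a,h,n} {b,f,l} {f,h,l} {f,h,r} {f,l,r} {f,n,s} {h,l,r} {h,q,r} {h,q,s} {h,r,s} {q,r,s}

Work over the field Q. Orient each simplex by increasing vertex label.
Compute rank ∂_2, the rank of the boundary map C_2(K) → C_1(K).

rank∂_2=11

n_0=9 n_1=26 n_2=14  [Q]
∂1: piv[ab,af,ah,al,an,fq,fr,fs] rk=8  ker:bf,bh,bl,fh,fl,fn,hl,hn,hq,hr,hs,lq,lr,nq,ns,qr,qs,rs
∂2: piv[abf,abl,afl,ahn,fhl,fhr,flr,fns,hqr,hqs,hrs] rk=11  ker:bfl,hlr,qrs
rk∂_2=11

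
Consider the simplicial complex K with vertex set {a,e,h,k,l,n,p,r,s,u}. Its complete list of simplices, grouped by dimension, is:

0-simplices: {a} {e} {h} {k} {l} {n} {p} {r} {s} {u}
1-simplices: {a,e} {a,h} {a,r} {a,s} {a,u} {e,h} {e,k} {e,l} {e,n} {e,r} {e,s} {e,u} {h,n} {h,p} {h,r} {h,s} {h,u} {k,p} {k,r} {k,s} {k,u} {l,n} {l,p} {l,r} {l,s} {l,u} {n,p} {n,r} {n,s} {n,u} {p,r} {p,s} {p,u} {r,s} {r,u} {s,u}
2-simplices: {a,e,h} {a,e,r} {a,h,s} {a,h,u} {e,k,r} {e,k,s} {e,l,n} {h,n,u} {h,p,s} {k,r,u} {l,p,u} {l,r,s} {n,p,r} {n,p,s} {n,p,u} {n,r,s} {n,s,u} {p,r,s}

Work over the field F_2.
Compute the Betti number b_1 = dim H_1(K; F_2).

b_1=10

n_0=10 n_1=36 n_2=18  [Z2]
∂1: piv[ae,ah,ar,as,au,ek,el,en,hp] rk=9  ker:eh,er,es,eu,hn,hr,hs,hu,kp,kr,ks,ku,ln,lp,lr,ls,lu,np,nr,ns,nu,pr,ps,pu,rs,ru,su
∂2: piv[aeh,aer,ahs,ahu,ekr,eks,eln,hnu,hps,kru,lpu,lrs,npr,nps,npu,nrs,nsu] rk=17  ker:prs
b_1=(36−9)−17=10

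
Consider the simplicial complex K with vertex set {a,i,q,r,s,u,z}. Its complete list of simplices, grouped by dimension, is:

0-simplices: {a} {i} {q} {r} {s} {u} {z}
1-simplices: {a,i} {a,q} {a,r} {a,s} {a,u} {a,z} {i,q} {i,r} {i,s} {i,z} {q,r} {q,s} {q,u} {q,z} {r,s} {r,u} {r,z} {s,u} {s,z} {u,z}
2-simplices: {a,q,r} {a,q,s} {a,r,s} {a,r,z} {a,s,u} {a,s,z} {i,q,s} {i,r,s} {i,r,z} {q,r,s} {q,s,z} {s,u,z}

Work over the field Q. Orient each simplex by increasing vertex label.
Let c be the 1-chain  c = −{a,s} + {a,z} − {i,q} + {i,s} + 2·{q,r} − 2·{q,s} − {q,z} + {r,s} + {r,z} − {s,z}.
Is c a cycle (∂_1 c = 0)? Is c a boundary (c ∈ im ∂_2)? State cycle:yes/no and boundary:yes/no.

cycle:yes boundary:yes

n_0=7 n_1=20 n_2=12  [Q]
∂1: piv[ai,aq,ar,as,au,az] rk=6  ker:iq,ir,is,iz,qr,qs,qu,qz,rs,ru,rz,su,sz,uz
∂2: piv[aqr,aqs,ars,arz,asu,asz,iqs,irs,irz,qsz,suz] rk=11  ker:qrs
∂1c = 0
c vs im∂2: reduces to 0 ⇒ boundary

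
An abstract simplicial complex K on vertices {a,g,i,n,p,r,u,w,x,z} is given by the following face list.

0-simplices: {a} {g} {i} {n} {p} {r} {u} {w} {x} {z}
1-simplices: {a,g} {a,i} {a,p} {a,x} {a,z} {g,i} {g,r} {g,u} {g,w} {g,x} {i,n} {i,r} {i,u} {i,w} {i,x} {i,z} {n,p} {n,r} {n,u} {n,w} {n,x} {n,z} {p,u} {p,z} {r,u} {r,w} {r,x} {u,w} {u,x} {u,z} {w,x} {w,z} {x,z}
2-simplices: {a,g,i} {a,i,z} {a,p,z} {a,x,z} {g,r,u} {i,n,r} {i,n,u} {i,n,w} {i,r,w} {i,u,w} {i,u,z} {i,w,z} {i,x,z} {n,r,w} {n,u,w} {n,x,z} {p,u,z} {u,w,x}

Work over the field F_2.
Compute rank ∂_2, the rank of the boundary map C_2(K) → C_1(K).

n_0=10 n_1=33 n_2=18  [Z2]
∂1: piv[ag,ai,ap,ax,az,gr,gu,gw,in] rk=9  ker:gi,gx,ir,iu,iw,ix,iz,np,nr,nu,nw,nx,nz,pu,pz,ru,rw,rx,uw,ux,uz,wx,wz,xz
∂2: piv[agi,aiz,apz,axz,gru,inr,inu,inw,irw,iuw,iuz,iwz,ixz,nxz,puz,uwx] rk=16  ker:nrw,nuw
rk∂_2=16

rank∂_2=16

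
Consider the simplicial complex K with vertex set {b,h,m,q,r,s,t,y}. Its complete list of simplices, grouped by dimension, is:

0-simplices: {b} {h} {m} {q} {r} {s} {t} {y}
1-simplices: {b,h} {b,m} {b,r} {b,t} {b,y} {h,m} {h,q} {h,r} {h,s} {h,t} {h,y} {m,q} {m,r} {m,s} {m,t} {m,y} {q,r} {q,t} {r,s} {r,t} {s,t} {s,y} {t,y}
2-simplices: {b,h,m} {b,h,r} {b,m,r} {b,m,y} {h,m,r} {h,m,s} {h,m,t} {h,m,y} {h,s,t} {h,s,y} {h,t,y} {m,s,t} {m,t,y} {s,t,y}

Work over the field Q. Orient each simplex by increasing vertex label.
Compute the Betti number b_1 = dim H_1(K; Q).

b_1=6

n_0=8 n_1=23 n_2=14  [Q]
∂1: piv[bh,bm,br,bt,by,hq,hs] rk=7  ker:hm,hr,ht,hy,mq,mr,ms,mt,my,qr,qt,rs,rt,st,sy,ty
∂2: piv[bhm,bhr,bmr,bmy,hms,hmt,hmy,hst,hsy,hty] rk=10  ker:hmr,mst,mty,sty
b_1=(23−7)−10=6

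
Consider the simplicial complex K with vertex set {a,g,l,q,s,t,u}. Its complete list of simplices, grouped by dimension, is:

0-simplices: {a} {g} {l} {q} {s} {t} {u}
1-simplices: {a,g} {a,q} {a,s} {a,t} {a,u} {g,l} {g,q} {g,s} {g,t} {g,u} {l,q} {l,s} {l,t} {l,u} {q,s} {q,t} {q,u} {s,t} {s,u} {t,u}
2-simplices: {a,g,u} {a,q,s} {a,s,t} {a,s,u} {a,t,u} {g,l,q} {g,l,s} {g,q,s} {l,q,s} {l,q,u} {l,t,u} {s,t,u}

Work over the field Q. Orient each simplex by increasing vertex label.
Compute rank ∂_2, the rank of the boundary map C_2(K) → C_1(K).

rank∂_2=10

n_0=7 n_1=20 n_2=12  [Q]
∂1: piv[ag,aq,as,at,au,gl] rk=6  ker:gq,gs,gt,gu,lq,ls,lt,lu,qs,qt,qu,st,su,tu
∂2: piv[agu,aqs,ast,asu,atu,glq,gls,gqs,lqu,ltu] rk=10  ker:lqs,stu
rk∂_2=10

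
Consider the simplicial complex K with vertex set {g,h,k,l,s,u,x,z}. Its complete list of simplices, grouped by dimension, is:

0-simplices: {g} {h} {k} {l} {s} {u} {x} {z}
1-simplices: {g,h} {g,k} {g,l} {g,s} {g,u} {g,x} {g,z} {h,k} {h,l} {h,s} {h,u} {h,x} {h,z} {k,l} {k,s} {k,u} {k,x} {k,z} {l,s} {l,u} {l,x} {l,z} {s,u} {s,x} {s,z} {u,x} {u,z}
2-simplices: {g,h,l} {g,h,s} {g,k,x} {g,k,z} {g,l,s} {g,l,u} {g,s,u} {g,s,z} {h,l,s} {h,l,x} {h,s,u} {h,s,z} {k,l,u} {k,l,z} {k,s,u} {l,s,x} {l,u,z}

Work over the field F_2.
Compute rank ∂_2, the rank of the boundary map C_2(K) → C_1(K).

rank∂_2=16

n_0=8 n_1=27 n_2=17  [Z2]
∂1: piv[gh,gk,gl,gs,gu,gx,gz] rk=7  ker:hk,hl,hs,hu,hx,hz,kl,ks,ku,kx,kz,ls,lu,lx,lz,su,sx,sz,ux,uz
∂2: piv[ghl,ghs,gkx,gkz,gls,glu,gsu,gsz,hlx,hsu,hsz,klu,klz,ksu,lsx,luz] rk=16  ker:hls
rk∂_2=16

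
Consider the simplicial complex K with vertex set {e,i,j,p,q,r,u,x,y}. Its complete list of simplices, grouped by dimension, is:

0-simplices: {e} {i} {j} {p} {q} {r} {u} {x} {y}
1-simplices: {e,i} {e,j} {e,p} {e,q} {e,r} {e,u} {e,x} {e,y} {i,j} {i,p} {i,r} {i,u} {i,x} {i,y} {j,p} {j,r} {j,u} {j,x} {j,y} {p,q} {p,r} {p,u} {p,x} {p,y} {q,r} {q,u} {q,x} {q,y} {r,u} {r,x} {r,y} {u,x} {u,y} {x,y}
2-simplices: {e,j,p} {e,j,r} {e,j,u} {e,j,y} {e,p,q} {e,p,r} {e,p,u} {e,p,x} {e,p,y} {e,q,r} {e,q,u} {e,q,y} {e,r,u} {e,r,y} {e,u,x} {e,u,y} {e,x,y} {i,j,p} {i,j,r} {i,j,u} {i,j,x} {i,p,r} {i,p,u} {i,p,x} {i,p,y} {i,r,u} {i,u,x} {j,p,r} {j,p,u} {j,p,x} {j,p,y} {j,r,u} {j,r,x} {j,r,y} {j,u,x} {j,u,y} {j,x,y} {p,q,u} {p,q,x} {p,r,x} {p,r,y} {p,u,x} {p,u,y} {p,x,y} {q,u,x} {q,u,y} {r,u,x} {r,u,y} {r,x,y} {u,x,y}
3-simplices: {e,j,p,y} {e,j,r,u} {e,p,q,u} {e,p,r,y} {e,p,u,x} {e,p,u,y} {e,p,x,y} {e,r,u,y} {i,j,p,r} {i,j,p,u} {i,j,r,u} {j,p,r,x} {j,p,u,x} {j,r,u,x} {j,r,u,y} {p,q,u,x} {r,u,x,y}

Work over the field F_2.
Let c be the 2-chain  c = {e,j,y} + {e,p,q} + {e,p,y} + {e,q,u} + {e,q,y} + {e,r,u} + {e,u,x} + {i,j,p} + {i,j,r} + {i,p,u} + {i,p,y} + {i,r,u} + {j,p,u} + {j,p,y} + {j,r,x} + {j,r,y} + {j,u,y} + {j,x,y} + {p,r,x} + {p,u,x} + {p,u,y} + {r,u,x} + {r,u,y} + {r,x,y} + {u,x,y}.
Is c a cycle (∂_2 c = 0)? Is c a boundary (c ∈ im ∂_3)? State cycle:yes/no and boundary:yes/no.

n_0=9 n_1=34 n_2=50 n_3=17  [Z2]
∂1: piv[ei,ej,ep,eq,er,eu,ex,ey] rk=8  ker:ij,ip,ir,iu,ix,iy,jp,jr,ju,jx,jy,pq,pr,pu,px,py,qr,qu,qx,qy,ru,rx,ry,ux,uy,xy
∂2: piv[ejp,ejr,eju,ejy,epq,epr,epu,epx,epy,eqr,equ,eqy,eru,ery,eux,euy,exy,ijp,ijr,iju,ijx,ipx,ipy,jrx,pqx] rk=25  ker:ipr,ipu,iru,iux,jpr,jpu,jpx,jpy,jru,jry,jux,juy,jxy,pqu,prx,pry,pux,puy,pxy,qux,quy,rux,ruy,rxy,uxy
∂3: piv[ejpy,ejru,epqu,epry,epux,epuy,epxy,eruy,ijpr,ijpu,ijru,jprx,jpux,jrux,jruy,pqux,ruxy] rk=17
∂2c = {e,j} + {e,q} + {e,r} + {e,u} + {e,x} + {e,y} + {i,p} + {i,y} + {j,p} + {j,r} + {j,y} + {p,q} + {p,r} + {q,u} + {q,y} + {r,y} + {x,y}

cycle:no boundary:no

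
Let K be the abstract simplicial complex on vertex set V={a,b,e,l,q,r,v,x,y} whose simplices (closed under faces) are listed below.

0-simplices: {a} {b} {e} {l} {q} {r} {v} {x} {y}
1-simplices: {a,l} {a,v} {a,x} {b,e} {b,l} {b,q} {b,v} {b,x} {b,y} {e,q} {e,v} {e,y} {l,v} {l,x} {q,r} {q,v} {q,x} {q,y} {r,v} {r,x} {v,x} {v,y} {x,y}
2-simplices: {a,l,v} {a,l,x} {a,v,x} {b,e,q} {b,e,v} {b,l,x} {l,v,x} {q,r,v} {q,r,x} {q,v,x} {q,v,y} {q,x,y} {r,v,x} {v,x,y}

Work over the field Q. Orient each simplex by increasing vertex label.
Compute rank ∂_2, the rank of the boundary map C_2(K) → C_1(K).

n_0=9 n_1=23 n_2=14  [Q]
∂1: piv[al,av,ax,be,bl,bq,by,qr] rk=8  ker:bv,bx,eq,ev,ey,lv,lx,qv,qx,qy,rv,rx,vx,vy,xy
∂2: piv[alv,alx,avx,beq,bev,blx,qrv,qrx,qvx,qvy,qxy] rk=11  ker:lvx,rvx,vxy
rk∂_2=11

rank∂_2=11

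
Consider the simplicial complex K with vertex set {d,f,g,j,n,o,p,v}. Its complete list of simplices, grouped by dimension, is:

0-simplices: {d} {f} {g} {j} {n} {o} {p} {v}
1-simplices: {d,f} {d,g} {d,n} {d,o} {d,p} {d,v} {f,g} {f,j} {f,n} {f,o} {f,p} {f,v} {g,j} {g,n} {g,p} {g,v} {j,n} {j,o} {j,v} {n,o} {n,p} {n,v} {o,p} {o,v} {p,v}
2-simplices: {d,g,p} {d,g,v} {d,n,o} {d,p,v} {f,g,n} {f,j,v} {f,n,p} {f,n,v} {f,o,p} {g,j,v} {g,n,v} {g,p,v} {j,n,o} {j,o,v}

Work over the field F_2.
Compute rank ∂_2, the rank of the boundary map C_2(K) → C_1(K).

n_0=8 n_1=25 n_2=14  [Z2]
∂1: piv[df,dg,dn,do,dp,dv,fj] rk=7  ker:fg,fn,fo,fp,fv,gj,gn,gp,gv,jn,jo,jv,no,np,nv,op,ov,pv
∂2: piv[dgp,dgv,dno,dpv,fgn,fjv,fnp,fnv,fop,gjv,gnv,jno,jov] rk=13  ker:gpv
rk∂_2=13

rank∂_2=13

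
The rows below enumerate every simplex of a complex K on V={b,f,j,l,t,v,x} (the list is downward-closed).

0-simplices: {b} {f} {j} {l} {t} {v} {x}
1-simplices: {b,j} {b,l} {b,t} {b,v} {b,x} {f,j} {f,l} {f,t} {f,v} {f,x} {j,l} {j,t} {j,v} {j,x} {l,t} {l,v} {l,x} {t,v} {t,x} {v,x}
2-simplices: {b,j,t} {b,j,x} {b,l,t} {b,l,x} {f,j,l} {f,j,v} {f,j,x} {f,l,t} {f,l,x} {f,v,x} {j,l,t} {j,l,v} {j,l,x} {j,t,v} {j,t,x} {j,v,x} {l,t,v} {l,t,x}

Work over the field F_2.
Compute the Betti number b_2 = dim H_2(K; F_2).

n_0=7 n_1=20 n_2=18  [Z2]
∂1: piv[bj,bl,bt,bv,bx,fj] rk=6  ker:fl,ft,fv,fx,jl,jt,jv,jx,lt,lv,lx,tv,tx,vx
∂2: piv[bjt,bjx,blt,blx,fjl,fjv,fjx,flt,flx,fvx,jlv,jtv,jtx] rk=13  ker:jlt,jlx,jvx,ltv,ltx
b_2=(18−13)−0=5

b_2=5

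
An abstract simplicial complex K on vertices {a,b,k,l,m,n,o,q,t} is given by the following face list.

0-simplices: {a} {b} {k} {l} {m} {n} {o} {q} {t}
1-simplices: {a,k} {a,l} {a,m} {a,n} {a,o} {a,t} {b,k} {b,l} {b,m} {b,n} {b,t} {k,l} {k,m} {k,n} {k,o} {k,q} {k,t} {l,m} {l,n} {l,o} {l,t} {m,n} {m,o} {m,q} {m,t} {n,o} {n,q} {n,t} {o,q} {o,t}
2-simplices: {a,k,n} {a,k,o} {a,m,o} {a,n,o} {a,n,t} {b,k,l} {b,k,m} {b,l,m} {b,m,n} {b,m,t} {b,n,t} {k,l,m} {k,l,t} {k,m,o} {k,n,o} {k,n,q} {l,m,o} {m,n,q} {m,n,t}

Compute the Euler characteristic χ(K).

n_0=9 n_1=30 n_2=19
χ=+9−30+19=-2

χ(K)=-2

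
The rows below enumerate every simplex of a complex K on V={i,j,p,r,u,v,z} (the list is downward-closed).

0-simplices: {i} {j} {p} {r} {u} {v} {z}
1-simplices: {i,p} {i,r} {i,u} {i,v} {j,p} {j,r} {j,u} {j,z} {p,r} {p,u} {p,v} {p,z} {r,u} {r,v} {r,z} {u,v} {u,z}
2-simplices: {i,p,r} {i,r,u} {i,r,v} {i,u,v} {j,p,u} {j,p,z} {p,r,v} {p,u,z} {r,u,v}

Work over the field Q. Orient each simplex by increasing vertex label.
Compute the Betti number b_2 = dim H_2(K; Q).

b_2=1

n_0=7 n_1=17 n_2=9  [Q]
∂1: piv[ip,ir,iu,iv,jp,jz] rk=6  ker:jr,ju,pr,pu,pv,pz,ru,rv,rz,uv,uz
∂2: piv[ipr,iru,irv,iuv,jpu,jpz,prv,puz] rk=8  ker:ruv
b_2=(9−8)−0=1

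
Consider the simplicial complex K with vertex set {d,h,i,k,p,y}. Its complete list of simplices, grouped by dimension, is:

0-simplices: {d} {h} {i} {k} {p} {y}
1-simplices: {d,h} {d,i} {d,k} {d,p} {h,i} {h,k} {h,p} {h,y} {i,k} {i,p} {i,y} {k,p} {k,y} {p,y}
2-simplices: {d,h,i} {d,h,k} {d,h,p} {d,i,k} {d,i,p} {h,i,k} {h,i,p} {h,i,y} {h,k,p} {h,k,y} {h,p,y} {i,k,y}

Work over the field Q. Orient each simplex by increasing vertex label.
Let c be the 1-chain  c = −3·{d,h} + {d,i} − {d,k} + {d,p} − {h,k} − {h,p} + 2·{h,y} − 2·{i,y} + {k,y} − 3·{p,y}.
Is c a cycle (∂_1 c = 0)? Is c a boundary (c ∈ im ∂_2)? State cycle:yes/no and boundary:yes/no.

n_0=6 n_1=14 n_2=12  [Q]
∂1: piv[dh,di,dk,dp,hy] rk=5  ker:hi,hk,hp,ik,ip,iy,kp,ky,py
∂2: piv[dhi,dhk,dhp,dik,dip,hiy,hkp,hky,hpy] rk=9  ker:hik,hip,iky
∂1c = 2·{d} − 3·{h} + 3·{i} − 3·{k} + 3·{p} − 2·{y}

cycle:no boundary:no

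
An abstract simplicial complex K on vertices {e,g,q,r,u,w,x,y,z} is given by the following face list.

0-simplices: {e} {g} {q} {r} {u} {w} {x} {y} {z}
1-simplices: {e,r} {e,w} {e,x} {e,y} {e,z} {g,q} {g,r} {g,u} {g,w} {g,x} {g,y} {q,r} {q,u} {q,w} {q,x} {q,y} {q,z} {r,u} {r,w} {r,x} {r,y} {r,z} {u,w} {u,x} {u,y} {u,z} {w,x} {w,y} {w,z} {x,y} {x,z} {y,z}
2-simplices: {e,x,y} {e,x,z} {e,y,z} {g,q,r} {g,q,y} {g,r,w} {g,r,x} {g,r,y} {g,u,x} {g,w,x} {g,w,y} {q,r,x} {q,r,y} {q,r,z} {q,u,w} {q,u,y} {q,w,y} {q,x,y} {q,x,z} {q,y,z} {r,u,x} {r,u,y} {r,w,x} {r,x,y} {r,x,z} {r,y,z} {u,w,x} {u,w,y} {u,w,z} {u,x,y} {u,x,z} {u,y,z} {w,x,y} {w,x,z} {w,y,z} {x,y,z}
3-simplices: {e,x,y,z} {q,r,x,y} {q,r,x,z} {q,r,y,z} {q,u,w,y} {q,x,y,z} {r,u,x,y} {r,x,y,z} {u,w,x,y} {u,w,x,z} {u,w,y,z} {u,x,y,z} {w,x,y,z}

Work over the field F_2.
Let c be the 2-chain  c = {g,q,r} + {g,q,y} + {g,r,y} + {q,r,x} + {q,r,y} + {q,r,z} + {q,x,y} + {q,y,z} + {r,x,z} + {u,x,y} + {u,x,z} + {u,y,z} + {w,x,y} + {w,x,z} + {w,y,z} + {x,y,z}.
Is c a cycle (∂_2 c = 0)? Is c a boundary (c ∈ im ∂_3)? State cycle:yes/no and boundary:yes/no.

n_0=9 n_1=32 n_2=36 n_3=13  [Z2]
∂1: piv[er,ew,ex,ey,ez,gq,gr,gu] rk=8  ker:gw,gx,gy,qr,qu,qw,qx,qy,qz,ru,rw,rx,ry,rz,uw,ux,uy,uz,wx,wy,wz,xy,xz,yz
∂2: piv[exy,exz,eyz,gqr,gqy,grw,grx,gry,gux,gwx,gwy,qrx,qrz,quw,quy,qwy,qxy,qxz,rux,ruy,uwz,uxz] rk=22  ker:qry,qyz,rwx,rxy,rxz,ryz,uwx,uwy,uxy,uyz,wxy,wxz,wyz,xyz
∂3: piv[exyz,qrxy,qrxz,qryz,quwy,qxyz,ruxy,uwxy,uwxz,uwyz,uxyz] rk=11  ker:rxyz,wxyz
∂2c = 0
c vs im∂3: residual ≠ 0 ⇒ not boundary

cycle:yes boundary:no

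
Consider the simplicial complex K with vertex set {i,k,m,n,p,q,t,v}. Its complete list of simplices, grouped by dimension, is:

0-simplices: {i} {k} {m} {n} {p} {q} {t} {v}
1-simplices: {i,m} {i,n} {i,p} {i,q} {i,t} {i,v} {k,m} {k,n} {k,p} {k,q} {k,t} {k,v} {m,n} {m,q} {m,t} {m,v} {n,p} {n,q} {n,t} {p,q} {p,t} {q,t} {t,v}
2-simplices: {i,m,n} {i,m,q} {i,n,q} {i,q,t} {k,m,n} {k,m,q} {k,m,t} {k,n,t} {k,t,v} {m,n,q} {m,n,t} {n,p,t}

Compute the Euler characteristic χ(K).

n_0=8 n_1=23 n_2=12
χ=+8−23+12=-3

χ(K)=-3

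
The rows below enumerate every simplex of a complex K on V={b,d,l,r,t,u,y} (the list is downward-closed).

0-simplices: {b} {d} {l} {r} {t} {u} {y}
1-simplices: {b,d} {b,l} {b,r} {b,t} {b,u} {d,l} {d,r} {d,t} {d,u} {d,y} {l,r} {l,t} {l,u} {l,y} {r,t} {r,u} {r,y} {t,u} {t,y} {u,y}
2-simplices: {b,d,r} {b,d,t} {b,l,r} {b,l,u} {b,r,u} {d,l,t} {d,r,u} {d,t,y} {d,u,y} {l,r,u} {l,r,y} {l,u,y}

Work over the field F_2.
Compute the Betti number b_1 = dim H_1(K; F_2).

n_0=7 n_1=20 n_2=12  [Z2]
∂1: piv[bd,bl,br,bt,bu,dy] rk=6  ker:dl,dr,dt,du,lr,lt,lu,ly,rt,ru,ry,tu,ty,uy
∂2: piv[bdr,bdt,blr,blu,bru,dlt,dru,dty,duy,lry,luy] rk=11  ker:lru
b_1=(20−6)−11=3

b_1=3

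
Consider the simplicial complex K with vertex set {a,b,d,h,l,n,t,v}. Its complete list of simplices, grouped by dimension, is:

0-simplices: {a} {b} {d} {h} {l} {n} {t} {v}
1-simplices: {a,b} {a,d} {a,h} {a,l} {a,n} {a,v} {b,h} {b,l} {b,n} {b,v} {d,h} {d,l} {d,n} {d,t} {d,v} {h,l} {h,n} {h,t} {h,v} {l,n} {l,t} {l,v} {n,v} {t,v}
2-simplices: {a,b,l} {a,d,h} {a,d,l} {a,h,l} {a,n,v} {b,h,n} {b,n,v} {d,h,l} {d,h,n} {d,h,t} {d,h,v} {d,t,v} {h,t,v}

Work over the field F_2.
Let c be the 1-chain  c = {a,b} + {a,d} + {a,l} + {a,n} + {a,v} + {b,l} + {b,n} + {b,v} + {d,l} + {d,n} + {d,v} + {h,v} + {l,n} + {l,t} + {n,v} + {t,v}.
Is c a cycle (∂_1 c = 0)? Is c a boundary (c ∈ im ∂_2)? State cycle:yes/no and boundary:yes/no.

cycle:no boundary:no

n_0=8 n_1=24 n_2=13  [Z2]
∂1: piv[ab,ad,ah,al,an,av,dt] rk=7  ker:bh,bl,bn,bv,dh,dl,dn,dv,hl,hn,ht,hv,ln,lt,lv,nv,tv
∂2: piv[abl,adh,adl,ahl,anv,bhn,bnv,dhn,dht,dhv,dtv] rk=11  ker:dhl,htv
∂1c = {a} + {h} + {l} + {n}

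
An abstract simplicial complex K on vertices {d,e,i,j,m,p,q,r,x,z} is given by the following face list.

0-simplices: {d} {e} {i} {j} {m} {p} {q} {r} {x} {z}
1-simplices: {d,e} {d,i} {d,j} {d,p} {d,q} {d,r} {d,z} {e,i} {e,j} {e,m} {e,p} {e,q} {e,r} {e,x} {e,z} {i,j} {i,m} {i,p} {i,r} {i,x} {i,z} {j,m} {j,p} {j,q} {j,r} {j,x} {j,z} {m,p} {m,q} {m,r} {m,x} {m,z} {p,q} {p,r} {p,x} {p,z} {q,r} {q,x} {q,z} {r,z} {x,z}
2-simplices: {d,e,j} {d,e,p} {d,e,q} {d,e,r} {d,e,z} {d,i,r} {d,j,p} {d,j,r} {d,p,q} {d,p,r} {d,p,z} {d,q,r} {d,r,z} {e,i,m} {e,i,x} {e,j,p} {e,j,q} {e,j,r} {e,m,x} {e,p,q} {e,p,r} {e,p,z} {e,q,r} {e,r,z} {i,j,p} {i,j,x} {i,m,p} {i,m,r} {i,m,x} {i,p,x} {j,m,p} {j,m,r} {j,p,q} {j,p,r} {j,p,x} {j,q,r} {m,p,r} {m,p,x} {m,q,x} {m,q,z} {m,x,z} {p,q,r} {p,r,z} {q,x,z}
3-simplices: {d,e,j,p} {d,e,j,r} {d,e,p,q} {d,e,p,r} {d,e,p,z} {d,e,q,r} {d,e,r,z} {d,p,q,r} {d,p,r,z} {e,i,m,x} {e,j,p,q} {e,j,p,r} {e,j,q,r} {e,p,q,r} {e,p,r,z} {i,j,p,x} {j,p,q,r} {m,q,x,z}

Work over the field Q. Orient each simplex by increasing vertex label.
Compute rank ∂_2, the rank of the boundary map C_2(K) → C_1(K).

rank∂_2=27

n_0=10 n_1=41 n_2=44 n_3=18  [Q]
∂1: piv[de,di,dj,dp,dq,dr,dz,em,ex] rk=9  ker:ei,ej,ep,eq,er,ez,ij,im,ip,ir,ix,iz,jm,jp,jq,jr,jx,jz,mp,mq,mr,mx,mz,pq,pr,px,pz,qr,qx,qz,rz,xz
∂2: piv[dej,dep,deq,der,dez,dir,djp,djr,dpq,dpr,dpz,dqr,drz,eim,eix,ejq,emx,ijp,ijx,imp,imr,ipx,jmp,jmr,mqx,mqz,mxz] rk=27  ker:ejp,ejr,epq,epr,epz,eqr,erz,imx,jpq,jpr,jpx,jqr,mpr,mpx,pqr,prz,qxz
∂3: piv[dejp,dejr,depq,depr,depz,deqr,derz,dpqr,dprz,eimx,ejpq,ejpr,ejqr,ijpx,mqxz] rk=15  ker:epqr,eprz,jpqr
rk∂_2=27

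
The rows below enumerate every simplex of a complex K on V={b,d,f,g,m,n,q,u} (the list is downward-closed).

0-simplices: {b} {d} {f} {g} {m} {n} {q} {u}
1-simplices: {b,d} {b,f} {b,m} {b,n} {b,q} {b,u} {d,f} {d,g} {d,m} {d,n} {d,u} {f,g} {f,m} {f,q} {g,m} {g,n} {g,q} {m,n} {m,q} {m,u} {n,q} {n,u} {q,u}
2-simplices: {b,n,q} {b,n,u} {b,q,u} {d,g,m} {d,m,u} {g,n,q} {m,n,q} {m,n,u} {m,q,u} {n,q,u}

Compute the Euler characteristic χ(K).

χ(K)=-5

n_0=8 n_1=23 n_2=10
χ=+8−23+10=-5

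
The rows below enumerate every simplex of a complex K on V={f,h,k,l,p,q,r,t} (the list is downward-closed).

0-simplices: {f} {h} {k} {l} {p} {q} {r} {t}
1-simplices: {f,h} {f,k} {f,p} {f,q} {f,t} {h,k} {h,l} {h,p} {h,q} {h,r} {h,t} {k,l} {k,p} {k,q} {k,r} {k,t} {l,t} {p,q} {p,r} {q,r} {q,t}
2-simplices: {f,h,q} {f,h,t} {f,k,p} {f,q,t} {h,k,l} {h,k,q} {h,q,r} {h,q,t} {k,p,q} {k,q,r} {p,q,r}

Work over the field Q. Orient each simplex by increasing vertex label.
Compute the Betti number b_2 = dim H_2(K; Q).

b_2=1

n_0=8 n_1=21 n_2=11  [Q]
∂1: piv[fh,fk,fp,fq,ft,hl,hr] rk=7  ker:hk,hp,hq,ht,kl,kp,kq,kr,kt,lt,pq,pr,qr,qt
∂2: piv[fhq,fht,fkp,fqt,hkl,hkq,hqr,kpq,kqr,pqr] rk=10  ker:hqt
b_2=(11−10)−0=1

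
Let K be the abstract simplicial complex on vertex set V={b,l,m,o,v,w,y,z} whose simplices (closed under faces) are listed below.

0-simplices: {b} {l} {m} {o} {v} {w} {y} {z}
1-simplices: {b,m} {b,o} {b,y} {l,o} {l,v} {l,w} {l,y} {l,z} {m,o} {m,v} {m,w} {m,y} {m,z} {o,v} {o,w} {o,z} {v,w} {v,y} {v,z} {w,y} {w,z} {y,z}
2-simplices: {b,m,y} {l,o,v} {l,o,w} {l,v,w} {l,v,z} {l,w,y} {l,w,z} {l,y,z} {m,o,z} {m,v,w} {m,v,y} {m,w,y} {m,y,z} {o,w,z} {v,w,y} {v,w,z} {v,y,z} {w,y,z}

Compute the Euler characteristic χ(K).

n_0=8 n_1=22 n_2=18
χ=+8−22+18=4

χ(K)=4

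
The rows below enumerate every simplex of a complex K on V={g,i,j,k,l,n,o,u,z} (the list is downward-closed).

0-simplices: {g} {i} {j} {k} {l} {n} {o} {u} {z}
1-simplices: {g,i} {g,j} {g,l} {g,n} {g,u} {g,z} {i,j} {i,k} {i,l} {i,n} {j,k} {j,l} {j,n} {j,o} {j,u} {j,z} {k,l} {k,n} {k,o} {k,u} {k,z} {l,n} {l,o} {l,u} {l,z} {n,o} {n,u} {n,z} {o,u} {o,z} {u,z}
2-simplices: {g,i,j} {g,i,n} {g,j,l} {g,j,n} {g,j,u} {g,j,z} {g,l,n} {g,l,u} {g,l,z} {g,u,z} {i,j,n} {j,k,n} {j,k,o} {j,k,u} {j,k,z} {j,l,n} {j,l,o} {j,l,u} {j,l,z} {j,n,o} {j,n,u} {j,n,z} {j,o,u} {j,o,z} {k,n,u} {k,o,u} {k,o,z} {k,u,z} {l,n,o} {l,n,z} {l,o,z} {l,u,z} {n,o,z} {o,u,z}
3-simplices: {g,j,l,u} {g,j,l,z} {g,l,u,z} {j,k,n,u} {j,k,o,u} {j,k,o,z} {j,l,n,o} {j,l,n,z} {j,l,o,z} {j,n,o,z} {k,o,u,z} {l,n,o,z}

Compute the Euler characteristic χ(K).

χ(K)=0

n_0=9 n_1=31 n_2=34 n_3=12
χ=+9−31+34−12=0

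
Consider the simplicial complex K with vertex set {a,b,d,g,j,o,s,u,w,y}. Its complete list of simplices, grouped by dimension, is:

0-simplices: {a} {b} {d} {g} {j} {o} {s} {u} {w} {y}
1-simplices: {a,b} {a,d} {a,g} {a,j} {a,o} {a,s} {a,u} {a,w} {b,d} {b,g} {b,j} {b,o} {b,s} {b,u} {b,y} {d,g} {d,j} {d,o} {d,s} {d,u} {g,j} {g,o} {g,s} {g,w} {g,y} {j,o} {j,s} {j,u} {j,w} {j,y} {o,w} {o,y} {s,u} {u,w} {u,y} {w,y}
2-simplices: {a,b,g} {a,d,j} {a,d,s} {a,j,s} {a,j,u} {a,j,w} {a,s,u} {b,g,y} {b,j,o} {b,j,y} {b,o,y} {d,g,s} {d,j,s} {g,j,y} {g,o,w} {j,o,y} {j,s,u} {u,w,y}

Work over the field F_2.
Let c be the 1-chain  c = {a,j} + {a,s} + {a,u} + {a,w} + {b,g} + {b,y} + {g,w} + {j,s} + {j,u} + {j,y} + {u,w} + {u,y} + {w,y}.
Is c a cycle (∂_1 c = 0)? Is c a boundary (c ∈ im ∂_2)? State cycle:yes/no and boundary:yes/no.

cycle:yes boundary:no

n_0=10 n_1=36 n_2=18  [Z2]
∂1: piv[ab,ad,ag,aj,ao,as,au,aw,by] rk=9  ker:bd,bg,bj,bo,bs,bu,dg,dj,do,ds,du,gj,go,gs,gw,gy,jo,js,ju,jw,jy,ow,oy,su,uw,uy,wy
∂2: piv[abg,adj,ads,ajs,aju,ajw,asu,bgy,bjo,bjy,boy,dgs,gjy,gow,uwy] rk=15  ker:djs,joy,jsu
∂1c = 0
c vs im∂2: residual ≠ 0 ⇒ not boundary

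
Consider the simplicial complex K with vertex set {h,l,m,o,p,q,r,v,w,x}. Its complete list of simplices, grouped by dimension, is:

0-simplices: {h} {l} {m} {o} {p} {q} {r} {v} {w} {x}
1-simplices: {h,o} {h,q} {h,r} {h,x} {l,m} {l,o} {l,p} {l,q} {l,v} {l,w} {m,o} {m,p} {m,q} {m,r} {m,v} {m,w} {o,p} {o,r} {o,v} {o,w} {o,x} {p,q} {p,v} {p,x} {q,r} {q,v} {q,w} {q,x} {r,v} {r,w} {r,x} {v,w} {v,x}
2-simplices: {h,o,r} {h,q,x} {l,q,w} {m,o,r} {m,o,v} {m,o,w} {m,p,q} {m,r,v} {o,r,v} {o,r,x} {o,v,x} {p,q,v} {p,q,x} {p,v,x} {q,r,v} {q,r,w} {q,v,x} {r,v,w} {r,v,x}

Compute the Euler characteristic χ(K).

χ(K)=-4

n_0=10 n_1=33 n_2=19
χ=+10−33+19=-4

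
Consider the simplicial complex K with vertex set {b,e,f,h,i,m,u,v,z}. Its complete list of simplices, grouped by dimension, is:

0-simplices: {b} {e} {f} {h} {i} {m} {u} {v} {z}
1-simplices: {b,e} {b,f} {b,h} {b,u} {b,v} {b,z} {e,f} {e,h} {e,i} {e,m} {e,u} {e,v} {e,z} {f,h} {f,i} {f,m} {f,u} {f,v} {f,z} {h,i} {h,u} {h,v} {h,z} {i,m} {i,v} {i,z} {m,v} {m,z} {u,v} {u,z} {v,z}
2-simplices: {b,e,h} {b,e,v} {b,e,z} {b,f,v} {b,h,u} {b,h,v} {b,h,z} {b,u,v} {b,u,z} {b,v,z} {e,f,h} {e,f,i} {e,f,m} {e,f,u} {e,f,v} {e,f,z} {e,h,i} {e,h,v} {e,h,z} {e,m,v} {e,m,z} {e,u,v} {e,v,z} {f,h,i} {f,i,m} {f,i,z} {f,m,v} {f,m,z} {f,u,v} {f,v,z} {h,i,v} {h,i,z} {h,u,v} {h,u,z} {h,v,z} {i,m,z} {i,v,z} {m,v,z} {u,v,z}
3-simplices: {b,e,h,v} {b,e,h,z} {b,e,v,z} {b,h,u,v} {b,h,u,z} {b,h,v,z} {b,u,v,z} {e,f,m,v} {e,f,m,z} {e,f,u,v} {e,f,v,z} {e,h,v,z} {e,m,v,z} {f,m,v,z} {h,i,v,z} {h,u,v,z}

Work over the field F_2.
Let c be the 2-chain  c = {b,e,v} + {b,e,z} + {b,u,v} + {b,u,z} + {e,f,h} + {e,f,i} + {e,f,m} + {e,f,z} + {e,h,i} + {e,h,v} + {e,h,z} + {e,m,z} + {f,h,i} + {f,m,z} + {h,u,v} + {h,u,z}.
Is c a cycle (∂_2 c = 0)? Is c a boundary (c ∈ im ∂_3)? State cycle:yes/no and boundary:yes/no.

cycle:yes boundary:no

n_0=9 n_1=31 n_2=39 n_3=16  [Z2]
∂1: piv[be,bf,bh,bu,bv,bz,ei,em] rk=8  ker:ef,eh,eu,ev,ez,fh,fi,fm,fu,fv,fz,hi,hu,hv,hz,im,iv,iz,mv,mz,uv,uz,vz
∂2: piv[beh,bev,bez,bfv,bhu,bhv,bhz,buv,buz,bvz,efh,efi,efm,efu,efv,efz,ehi,emv,emz,euv,fim,fiz,hiv] rk=23  ker:ehv,ehz,evz,fhi,fmv,fmz,fuv,fvz,hiz,huv,huz,hvz,imz,ivz,mvz,uvz
∂3: piv[behv,behz,bevz,bhuv,bhuz,bhvz,buvz,efmv,efmz,efuv,efvz,emvz,hivz] rk=13  ker:ehvz,fmvz,huvz
∂2c = 0
c vs im∂3: residual ≠ 0 ⇒ not boundary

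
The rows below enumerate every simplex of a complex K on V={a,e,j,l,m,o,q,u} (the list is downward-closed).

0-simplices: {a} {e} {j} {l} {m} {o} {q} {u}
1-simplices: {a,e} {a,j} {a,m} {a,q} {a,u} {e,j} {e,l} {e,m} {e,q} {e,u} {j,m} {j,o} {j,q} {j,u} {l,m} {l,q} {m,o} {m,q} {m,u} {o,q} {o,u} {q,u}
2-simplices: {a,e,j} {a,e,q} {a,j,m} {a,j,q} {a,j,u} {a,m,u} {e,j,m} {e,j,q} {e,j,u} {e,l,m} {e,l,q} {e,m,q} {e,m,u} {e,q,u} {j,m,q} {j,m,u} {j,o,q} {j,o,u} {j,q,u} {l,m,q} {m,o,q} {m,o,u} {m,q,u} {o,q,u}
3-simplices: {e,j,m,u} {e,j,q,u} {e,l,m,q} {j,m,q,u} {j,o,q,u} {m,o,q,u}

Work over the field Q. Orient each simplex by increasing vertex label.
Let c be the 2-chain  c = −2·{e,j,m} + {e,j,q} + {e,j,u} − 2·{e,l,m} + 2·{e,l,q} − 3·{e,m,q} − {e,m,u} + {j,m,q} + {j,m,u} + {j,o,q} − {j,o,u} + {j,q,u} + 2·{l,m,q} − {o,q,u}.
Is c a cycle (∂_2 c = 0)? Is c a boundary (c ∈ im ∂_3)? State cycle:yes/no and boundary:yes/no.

n_0=8 n_1=22 n_2=24 n_3=6  [Q]
∂1: piv[ae,aj,am,aq,au,el,jo] rk=7  ker:ej,em,eq,eu,jm,jq,ju,lm,lq,mo,mq,mu,oq,ou,qu
∂2: piv[aej,aeq,ajm,ajq,aju,amu,ejm,eju,elm,elq,emq,equ,joq,jou,moq] rk=15  ker:ejq,emu,jmq,jmu,jqu,lmq,mou,mqu,oqu
∂3: piv[ejmu,ejqu,elmq,jmqu,joqu,moqu] rk=6
∂2c = 0
c vs im∂3: residual ≠ 0 ⇒ not boundary

cycle:yes boundary:no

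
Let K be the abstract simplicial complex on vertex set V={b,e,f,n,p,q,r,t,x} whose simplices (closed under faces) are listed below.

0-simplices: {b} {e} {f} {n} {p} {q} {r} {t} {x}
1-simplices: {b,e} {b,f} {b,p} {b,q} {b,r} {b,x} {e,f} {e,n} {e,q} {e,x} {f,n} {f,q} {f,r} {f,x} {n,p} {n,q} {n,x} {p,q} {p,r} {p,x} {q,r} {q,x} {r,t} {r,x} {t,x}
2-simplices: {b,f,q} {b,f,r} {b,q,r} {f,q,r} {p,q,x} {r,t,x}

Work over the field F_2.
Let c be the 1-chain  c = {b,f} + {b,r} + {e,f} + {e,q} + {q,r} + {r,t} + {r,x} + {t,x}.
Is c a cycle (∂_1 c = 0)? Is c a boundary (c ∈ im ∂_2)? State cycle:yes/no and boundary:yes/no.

cycle:yes boundary:no

n_0=9 n_1=25 n_2=6  [Z2]
∂1: piv[be,bf,bp,bq,br,bx,en,rt] rk=8  ker:ef,eq,ex,fn,fq,fr,fx,np,nq,nx,pq,pr,px,qr,qx,rx,tx
∂2: piv[bfq,bfr,bqr,pqx,rtx] rk=5  ker:fqr
∂1c = 0
c vs im∂2: residual ≠ 0 ⇒ not boundary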